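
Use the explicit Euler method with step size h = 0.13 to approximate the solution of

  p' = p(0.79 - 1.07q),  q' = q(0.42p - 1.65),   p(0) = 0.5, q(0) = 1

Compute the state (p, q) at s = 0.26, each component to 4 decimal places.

Euler on (p,q): p_{n+1} = p_n + h·p', q_{n+1} = q_n + h·q'.
0.000000: (0.500000, 1.000000); f=(-0.140000, -1.440000) → (0.481800, 0.812800)
0.130000: (0.481800, 0.812800); f=(-0.038398, -1.176645) → (0.476808, 0.659836)
(p(0.26), q(0.26)) ≈ (0.4768, 0.6598)

0.4768, 0.6598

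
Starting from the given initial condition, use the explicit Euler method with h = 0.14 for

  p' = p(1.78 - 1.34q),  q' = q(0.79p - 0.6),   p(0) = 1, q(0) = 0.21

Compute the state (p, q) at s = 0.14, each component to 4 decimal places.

Euler on (p,q): p_{n+1} = p_n + h·p', q_{n+1} = q_n + h·q'.
0.000000: (1.000000, 0.210000); f=(1.498600, 0.039900) → (1.209804, 0.215586)
(p(0.14), q(0.14)) ≈ (1.2098, 0.2156)

1.2098, 0.2156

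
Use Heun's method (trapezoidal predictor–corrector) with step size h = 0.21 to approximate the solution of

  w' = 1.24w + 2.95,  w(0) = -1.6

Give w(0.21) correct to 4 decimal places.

-1.3707

Heun: k1 = f(t_n, w_n); k2 = f(t_n + h, w_n + h·k1); w_{n+1} = w_n + (h/2)·(k1 + k2).
t=0.000000, w=-1.600000:
  k1 = f(0.000000, -1.600000) = 0.966000
  k2 = f(0.210000, -1.397140) = 1.217546
  w ← -1.600000 + (0.21/2)·(0.966000 + 1.217546) = -1.370728
w(0.21) ≈ -1.3707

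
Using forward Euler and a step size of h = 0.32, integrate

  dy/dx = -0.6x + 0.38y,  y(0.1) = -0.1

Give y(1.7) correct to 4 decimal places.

Euler: y_{n+1} = y_n + h·f(x_n, y_n).
x=0.100000, y=-0.100000: f=-0.098000 → y ← -0.100000 + 0.32·(-0.098000) = -0.131360
x=0.420000, y=-0.131360: f=-0.301917 → y ← -0.131360 + 0.32·(-0.301917) = -0.227973
x=0.740000, y=-0.227973: f=-0.530630 → y ← -0.227973 + 0.32·(-0.530630) = -0.397775
x=1.060000, y=-0.397775: f=-0.787154 → y ← -0.397775 + 0.32·(-0.787154) = -0.649664
x=1.380000, y=-0.649664: f=-1.074872 → y ← -0.649664 + 0.32·(-1.074872) = -0.993624
y(1.7) ≈ -0.9936

-0.9936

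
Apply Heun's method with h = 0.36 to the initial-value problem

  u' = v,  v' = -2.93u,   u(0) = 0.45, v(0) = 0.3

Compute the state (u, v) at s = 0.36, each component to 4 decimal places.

Heun on (u,v): k1 = f(s_n, state_n); k2 = f(s_n + h, state_n + h·k1); state_{n+1} = state_n + (h/2)·(k1 + k2).
0.000000: (0.450000, 0.300000)
  k1 = (0.300000, -1.318500)
  predictor → (0.558000, -0.174660)
  k2 = (-0.174660, -1.634940)
  → (0.472561, -0.231619)
(u(0.36), v(0.36)) ≈ (0.4726, -0.2316)

0.4726, -0.2316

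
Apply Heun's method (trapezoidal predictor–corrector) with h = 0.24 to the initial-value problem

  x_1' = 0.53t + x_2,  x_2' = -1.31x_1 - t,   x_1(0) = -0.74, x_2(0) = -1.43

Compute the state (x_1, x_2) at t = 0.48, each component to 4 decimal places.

Heun on (x_1,x_2): k1 = f(t_n, state_n); k2 = f(t_n + h, state_n + h·k1); state_{n+1} = state_n + (h/2)·(k1 + k2).
0.000000: (-0.740000, -1.430000)
  k1 = (-1.430000, 0.969400)
  predictor → (-1.083200, -1.197344)
  k2 = (-1.070144, 1.178992)
  → (-1.040017, -1.172193)
0.240000: (-1.040017, -1.172193)
  k1 = (-1.044993, 1.122423)
  predictor → (-1.290816, -0.902812)
  k2 = (-0.648412, 1.210968)
  → (-1.243226, -0.892186)
(x_1(0.48), x_2(0.48)) ≈ (-1.2432, -0.8922)

-1.2432, -0.8922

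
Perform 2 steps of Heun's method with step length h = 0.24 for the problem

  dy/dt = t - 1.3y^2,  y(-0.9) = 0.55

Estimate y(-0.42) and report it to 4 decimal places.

0.1602

Heun: k1 = f(t_n, y_n); k2 = f(t_n + h, y_n + h·k1); y_{n+1} = y_n + (h/2)·(k1 + k2).
t=-0.900000, y=0.550000:
  k1 = f(-0.900000, 0.550000) = -1.293250
  k2 = f(-0.660000, 0.239620) = -0.734643
  y ← 0.550000 + (0.24/2)·(-1.293250 + (-0.734643)) = 0.306653
t=-0.660000, y=0.306653:
  k1 = f(-0.660000, 0.306653) = -0.782247
  k2 = f(-0.420000, 0.118914) = -0.438383
  y ← 0.306653 + (0.24/2)·(-0.782247 + (-0.438383)) = 0.160177
y(-0.42) ≈ 0.1602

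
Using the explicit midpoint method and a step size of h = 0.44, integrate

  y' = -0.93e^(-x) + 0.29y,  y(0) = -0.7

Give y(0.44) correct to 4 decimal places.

-1.1495

Midpoint: k1 = f(x_n, y_n); k2 = f(x_n + h/2, y_n + (h/2)·k1); y_{n+1} = y_n + h·k2.
x=0.000000, y=-0.700000:
  k1 = f(0.000000, -0.700000) = -1.133000
  k2 = f(0.220000, -0.949260) = -1.021628
  y ← -0.700000 + 0.44·(-1.021628) = -1.149516
y(0.44) ≈ -1.1495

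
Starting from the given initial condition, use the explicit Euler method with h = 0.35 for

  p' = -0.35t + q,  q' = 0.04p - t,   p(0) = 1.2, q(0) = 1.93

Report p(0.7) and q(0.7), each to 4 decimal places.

2.5140, 1.8506

Euler on (p,q): p_{n+1} = p_n + h·p', q_{n+1} = q_n + h·q'.
0.000000: (1.200000, 1.930000); f=(1.930000, 0.048000) → (1.875500, 1.946800)
0.350000: (1.875500, 1.946800); f=(1.824300, -0.274980) → (2.514005, 1.850557)
(p(0.7), q(0.7)) ≈ (2.5140, 1.8506)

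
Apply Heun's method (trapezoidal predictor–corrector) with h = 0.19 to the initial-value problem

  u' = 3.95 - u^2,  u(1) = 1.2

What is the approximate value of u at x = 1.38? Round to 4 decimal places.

1.7473

Heun: k1 = f(x_n, u_n); k2 = f(x_n + h, u_n + h·k1); u_{n+1} = u_n + (h/2)·(k1 + k2).
x=1.000000, u=1.200000:
  k1 = f(1.000000, 1.200000) = 2.510000
  k2 = f(1.190000, 1.676900) = 1.138006
  u ← 1.200000 + (0.19/2)·(2.510000 + 1.138006) = 1.546561
x=1.190000, u=1.546561:
  k1 = f(1.190000, 1.546561) = 1.558150
  k2 = f(1.380000, 1.842609) = 0.554791
  u ← 1.546561 + (0.19/2)·(1.558150 + 0.554791) = 1.747290
u(1.38) ≈ 1.7473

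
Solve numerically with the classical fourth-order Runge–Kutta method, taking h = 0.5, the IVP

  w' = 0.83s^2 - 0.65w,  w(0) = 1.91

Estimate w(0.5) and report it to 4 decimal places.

1.4121

RK4: k1 = f(s_n, w_n); k2 = f(s_n + h/2, w_n + (h/2)·k1); k3 = f(s_n + h/2, w_n + (h/2)·k2); k4 = f(s_n + h, w_n + h·k3); w_{n+1} = w_n + (h/6)·(k1 + 2k2 + 2k3 + k4).
s=0.000000, w=1.910000:
  k1 = f(0.000000, 1.910000) = -1.241500
  k2 = f(0.250000, 1.599625) = -0.987881
  k3 = f(0.250000, 1.663030) = -1.029094
  k4 = f(0.500000, 1.395453) = -0.699544
  w ← 1.910000 + (0.5/6)·(k1 + 2k2 + 2k3 + k4) = 1.412084
w(0.5) ≈ 1.4121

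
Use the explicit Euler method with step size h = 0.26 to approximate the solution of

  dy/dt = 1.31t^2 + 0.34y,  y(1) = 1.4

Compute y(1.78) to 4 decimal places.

3.5840

Euler: y_{n+1} = y_n + h·f(t_n, y_n).
t=1.000000, y=1.400000: f=1.786000 → y ← 1.400000 + 0.26·1.786000 = 1.864360
t=1.260000, y=1.864360: f=2.713638 → y ← 1.864360 + 0.26·2.713638 = 2.569906
t=1.520000, y=2.569906: f=3.900392 → y ← 2.569906 + 0.26·3.900392 = 3.584008
y(1.78) ≈ 3.5840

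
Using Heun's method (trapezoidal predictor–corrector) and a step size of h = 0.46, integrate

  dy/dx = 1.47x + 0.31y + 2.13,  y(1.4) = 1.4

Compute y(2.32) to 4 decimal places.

6.9714

Heun: k1 = f(x_n, y_n); k2 = f(x_n + h, y_n + h·k1); y_{n+1} = y_n + (h/2)·(k1 + k2).
x=1.400000, y=1.400000:
  k1 = f(1.400000, 1.400000) = 4.622000
  k2 = f(1.860000, 3.526120) = 5.957297
  y ← 1.400000 + (0.46/2)·(4.622000 + 5.957297) = 3.833238
x=1.860000, y=3.833238:
  k1 = f(1.860000, 3.833238) = 6.052504
  k2 = f(2.320000, 6.617390) = 7.591791
  y ← 3.833238 + (0.46/2)·(6.052504 + 7.591791) = 6.971426
y(2.32) ≈ 6.9714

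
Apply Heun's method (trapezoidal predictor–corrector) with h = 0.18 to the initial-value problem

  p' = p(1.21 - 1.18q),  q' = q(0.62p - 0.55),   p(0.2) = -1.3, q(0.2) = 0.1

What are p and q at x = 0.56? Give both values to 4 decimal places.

Heun on (p,q): k1 = f(x_n, state_n); k2 = f(x_n + h, state_n + h·k1); state_{n+1} = state_n + (h/2)·(k1 + k2).
0.200000: (-1.300000, 0.100000)
  k1 = (-1.419600, -0.135600)
  predictor → (-1.555528, 0.075592)
  k2 = (-1.743438, -0.114479)
  → (-1.584673, 0.077493)
0.380000: (-1.584673, 0.077493)
  k1 = (-1.772550, -0.118758)
  predictor → (-1.903732, 0.056117)
  k2 = (-2.177456, -0.097099)
  → (-1.940174, 0.058066)
(p(0.56), q(0.56)) ≈ (-1.9402, 0.0581)

-1.9402, 0.0581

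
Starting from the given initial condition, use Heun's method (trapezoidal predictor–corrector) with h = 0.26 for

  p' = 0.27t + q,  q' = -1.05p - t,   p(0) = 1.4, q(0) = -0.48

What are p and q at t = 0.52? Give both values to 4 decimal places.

Heun on (p,q): k1 = f(t_n, state_n); k2 = f(t_n + h, state_n + h·k1); state_{n+1} = state_n + (h/2)·(k1 + k2).
0.000000: (1.400000, -0.480000)
  k1 = (-0.480000, -1.470000)
  predictor → (1.275200, -0.862200)
  k2 = (-0.792000, -1.598960)
  → (1.234640, -0.878965)
0.260000: (1.234640, -0.878965)
  k1 = (-0.808765, -1.556372)
  predictor → (1.024361, -1.283622)
  k2 = (-1.143222, -1.595579)
  → (0.980882, -1.288718)
(p(0.52), q(0.52)) ≈ (0.9809, -1.2887)

0.9809, -1.2887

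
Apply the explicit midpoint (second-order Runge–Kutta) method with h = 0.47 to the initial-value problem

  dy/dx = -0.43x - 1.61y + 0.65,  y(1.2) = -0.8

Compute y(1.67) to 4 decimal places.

-0.4320

Midpoint: k1 = f(x_n, y_n); k2 = f(x_n + h/2, y_n + (h/2)·k1); y_{n+1} = y_n + h·k2.
x=1.200000, y=-0.800000:
  k1 = f(1.200000, -0.800000) = 1.422000
  k2 = f(1.435000, -0.465830) = 0.782936
  y ← -0.800000 + 0.47·0.782936 = -0.432020
y(1.67) ≈ -0.4320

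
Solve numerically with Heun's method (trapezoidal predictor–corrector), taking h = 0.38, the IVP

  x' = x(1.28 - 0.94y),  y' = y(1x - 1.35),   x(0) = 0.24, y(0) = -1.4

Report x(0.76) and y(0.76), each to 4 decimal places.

Heun on (x,y): k1 = f(t_n, state_n); k2 = f(t_n + h, state_n + h·k1); state_{n+1} = state_n + (h/2)·(k1 + k2).
0.000000: (0.240000, -1.400000)
  k1 = (0.623040, 1.554000)
  predictor → (0.476755, -0.809480)
  k2 = (0.973015, 0.706874)
  → (0.543250, -0.970434)
0.380000: (0.543250, -0.970434)
  k1 = (1.190918, 0.782897)
  predictor → (0.995799, -0.672933)
  k2 = (1.904523, 0.238353)
  → (1.131384, -0.776396)
(x(0.76), y(0.76)) ≈ (1.1314, -0.7764)

1.1314, -0.7764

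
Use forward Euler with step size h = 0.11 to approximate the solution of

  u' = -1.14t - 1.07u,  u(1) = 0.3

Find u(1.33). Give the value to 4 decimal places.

Euler: u_{n+1} = u_n + h·f(t_n, u_n).
t=1.000000, u=0.300000: f=-1.461000 → u ← 0.300000 + 0.11·(-1.461000) = 0.139290
t=1.110000, u=0.139290: f=-1.414440 → u ← 0.139290 + 0.11·(-1.414440) = -0.016298
t=1.220000, u=-0.016298: f=-1.373361 → u ← -0.016298 + 0.11·(-1.373361) = -0.167368
u(1.33) ≈ -0.1674

-0.1674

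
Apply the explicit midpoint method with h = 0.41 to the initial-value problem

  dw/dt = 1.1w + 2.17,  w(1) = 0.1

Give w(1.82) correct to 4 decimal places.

3.0244

Midpoint: k1 = f(t_n, w_n); k2 = f(t_n + h/2, w_n + (h/2)·k1); w_{n+1} = w_n + h·k2.
t=1.000000, w=0.100000:
  k1 = f(1.000000, 0.100000) = 2.280000
  k2 = f(1.205000, 0.567400) = 2.794140
  w ← 0.100000 + 0.41·2.794140 = 1.245597
t=1.410000, w=1.245597:
  k1 = f(1.410000, 1.245597) = 3.540157
  k2 = f(1.615000, 1.971330) = 4.338463
  w ← 1.245597 + 0.41·4.338463 = 3.024367
w(1.82) ≈ 3.0244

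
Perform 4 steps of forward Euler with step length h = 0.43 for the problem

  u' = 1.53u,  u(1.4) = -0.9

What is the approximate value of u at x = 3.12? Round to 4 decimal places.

Euler: u_{n+1} = u_n + h·f(x_n, u_n).
x=1.400000, u=-0.900000: f=-1.377000 → u ← -0.900000 + 0.43·(-1.377000) = -1.492110
x=1.830000, u=-1.492110: f=-2.282928 → u ← -1.492110 + 0.43·(-2.282928) = -2.473769
x=2.260000, u=-2.473769: f=-3.784867 → u ← -2.473769 + 0.43·(-3.784867) = -4.101262
x=2.690000, u=-4.101262: f=-6.274931 → u ← -4.101262 + 0.43·(-6.274931) = -6.799482
u(3.12) ≈ -6.7995

-6.7995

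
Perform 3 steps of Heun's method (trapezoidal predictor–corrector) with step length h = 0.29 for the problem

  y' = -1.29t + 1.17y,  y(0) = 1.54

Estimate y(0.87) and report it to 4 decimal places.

Heun: k1 = f(t_n, y_n); k2 = f(t_n + h, y_n + h·k1); y_{n+1} = y_n + (h/2)·(k1 + k2).
t=0.000000, y=1.540000:
  k1 = f(0.000000, 1.540000) = 1.801800
  k2 = f(0.290000, 2.062522) = 2.039051
  y ← 1.540000 + (0.29/2)·(1.801800 + 2.039051) = 2.096923
t=0.290000, y=2.096923:
  k1 = f(0.290000, 2.096923) = 2.079300
  k2 = f(0.580000, 2.699920) = 2.410707
  y ← 2.096923 + (0.29/2)·(2.079300 + 2.410707) = 2.747974
t=0.580000, y=2.747974:
  k1 = f(0.580000, 2.747974) = 2.466930
  k2 = f(0.870000, 3.463384) = 2.929859
  y ← 2.747974 + (0.29/2)·(2.466930 + 2.929859) = 3.530509
y(0.87) ≈ 3.5305

3.5305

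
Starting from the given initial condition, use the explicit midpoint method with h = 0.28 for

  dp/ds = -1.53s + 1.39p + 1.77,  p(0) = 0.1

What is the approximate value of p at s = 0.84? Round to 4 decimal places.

Midpoint: k1 = f(s_n, p_n); k2 = f(s_n + h/2, p_n + (h/2)·k1); p_{n+1} = p_n + h·k2.
s=0.000000, p=0.100000:
  k1 = f(0.000000, 0.100000) = 1.909000
  k2 = f(0.140000, 0.367260) = 2.066291
  p ← 0.100000 + 0.28·2.066291 = 0.678562
s=0.280000, p=0.678562:
  k1 = f(0.280000, 0.678562) = 2.284801
  k2 = f(0.420000, 0.998434) = 2.515223
  p ← 0.678562 + 0.28·2.515223 = 1.382824
s=0.560000, p=1.382824:
  k1 = f(0.560000, 1.382824) = 2.835325
  k2 = f(0.700000, 1.779770) = 3.172880
  p ← 1.382824 + 0.28·3.172880 = 2.271230
p(0.84) ≈ 2.2712

2.2712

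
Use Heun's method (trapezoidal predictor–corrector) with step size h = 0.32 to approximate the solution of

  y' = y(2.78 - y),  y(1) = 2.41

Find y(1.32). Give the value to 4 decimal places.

Heun: k1 = f(s_n, y_n); k2 = f(s_n + h, y_n + h·k1); y_{n+1} = y_n + (h/2)·(k1 + k2).
s=1.000000, y=2.410000:
  k1 = f(1.000000, 2.410000) = 0.891700
  k2 = f(1.320000, 2.695344) = 0.228177
  y ← 2.410000 + (0.32/2)·(0.891700 + 0.228177) = 2.589180
y(1.32) ≈ 2.5892

2.5892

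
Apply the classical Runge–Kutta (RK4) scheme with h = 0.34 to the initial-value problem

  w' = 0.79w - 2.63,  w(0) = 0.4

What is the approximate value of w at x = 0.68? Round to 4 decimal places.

RK4: k1 = f(x_n, w_n); k2 = f(x_n + h/2, w_n + (h/2)·k1); k3 = f(x_n + h/2, w_n + (h/2)·k2); k4 = f(x_n + h, w_n + h·k3); w_{n+1} = w_n + (h/6)·(k1 + 2k2 + 2k3 + k4).
x=0.000000, w=0.400000:
  k1 = f(0.000000, 0.400000) = -2.314000
  k2 = f(0.170000, 0.006620) = -2.624770
  k3 = f(0.170000, -0.046211) = -2.666507
  k4 = f(0.340000, -0.506612) = -3.030224
  w ← 0.400000 + (0.34/6)·(k1 + 2k2 + 2k3 + k4) = -0.502517
x=0.340000, w=-0.502517:
  k1 = f(0.340000, -0.502517) = -3.026989
  k2 = f(0.510000, -1.017105) = -3.433513
  k3 = f(0.510000, -1.086215) = -3.488110
  k4 = f(0.680000, -1.688475) = -3.963895
  w ← -0.502517 + (0.34/6)·(k1 + 2k2 + 2k3 + k4) = -1.683118
w(0.68) ≈ -1.6831

-1.6831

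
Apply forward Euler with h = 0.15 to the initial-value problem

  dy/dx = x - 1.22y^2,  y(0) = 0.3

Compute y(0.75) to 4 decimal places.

0.4345

Euler: y_{n+1} = y_n + h·f(x_n, y_n).
x=0.000000, y=0.300000: f=-0.109800 → y ← 0.300000 + 0.15·(-0.109800) = 0.283530
x=0.150000, y=0.283530: f=0.051925 → y ← 0.283530 + 0.15·0.051925 = 0.291319
x=0.300000, y=0.291319: f=0.196463 → y ← 0.291319 + 0.15·0.196463 = 0.320788
x=0.450000, y=0.320788: f=0.324456 → y ← 0.320788 + 0.15·0.324456 = 0.369457
x=0.600000, y=0.369457: f=0.433472 → y ← 0.369457 + 0.15·0.433472 = 0.434477
y(0.75) ≈ 0.4345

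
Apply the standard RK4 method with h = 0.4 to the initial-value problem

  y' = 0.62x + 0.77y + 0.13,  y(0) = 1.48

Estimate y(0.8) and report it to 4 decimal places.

RK4: k1 = f(x_n, y_n); k2 = f(x_n + h/2, y_n + (h/2)·k1); k3 = f(x_n + h/2, y_n + (h/2)·k2); k4 = f(x_n + h, y_n + h·k3); y_{n+1} = y_n + (h/6)·(k1 + 2k2 + 2k3 + k4).
x=0.000000, y=1.480000:
  k1 = f(0.000000, 1.480000) = 1.269600
  k2 = f(0.200000, 1.733920) = 1.589118
  k3 = f(0.200000, 1.797824) = 1.638324
  k4 = f(0.400000, 2.135330) = 2.022204
  y ← 1.480000 + (0.4/6)·(k1 + 2k2 + 2k3 + k4) = 2.129779
x=0.400000, y=2.129779:
  k1 = f(0.400000, 2.129779) = 2.017930
  k2 = f(0.600000, 2.533365) = 2.452691
  k3 = f(0.600000, 2.620318) = 2.519644
  k4 = f(0.800000, 3.137637) = 3.041981
  y ← 2.129779 + (0.4/6)·(k1 + 2k2 + 2k3 + k4) = 3.130085
y(0.8) ≈ 3.1301

3.1301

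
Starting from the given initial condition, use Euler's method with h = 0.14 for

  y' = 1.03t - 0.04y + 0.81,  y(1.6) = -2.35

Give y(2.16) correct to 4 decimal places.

-0.8122

Euler: y_{n+1} = y_n + h·f(t_n, y_n).
t=1.600000, y=-2.350000: f=2.552000 → y ← -2.350000 + 0.14·2.552000 = -1.992720
t=1.740000, y=-1.992720: f=2.681909 → y ← -1.992720 + 0.14·2.681909 = -1.617253
t=1.880000, y=-1.617253: f=2.811090 → y ← -1.617253 + 0.14·2.811090 = -1.223700
t=2.020000, y=-1.223700: f=2.939548 → y ← -1.223700 + 0.14·2.939548 = -0.812163
y(2.16) ≈ -0.8122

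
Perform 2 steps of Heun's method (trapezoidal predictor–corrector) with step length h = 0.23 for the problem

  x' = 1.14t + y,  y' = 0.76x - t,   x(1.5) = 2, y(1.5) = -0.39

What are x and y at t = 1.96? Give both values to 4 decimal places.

Heun on (x,y): k1 = f(t_n, state_n); k2 = f(t_n + h, state_n + h·k1); state_{n+1} = state_n + (h/2)·(k1 + k2).
1.500000: (2.000000, -0.390000)
  k1 = (1.320000, 0.020000)
  predictor → (2.303600, -0.385400)
  k2 = (1.586800, 0.020736)
  → (2.334282, -0.385315)
1.730000: (2.334282, -0.385315)
  k1 = (1.586885, 0.044054)
  predictor → (2.699265, -0.375183)
  k2 = (1.859217, 0.091442)
  → (2.730584, -0.369733)
(x(1.96), y(1.96)) ≈ (2.7306, -0.3697)

2.7306, -0.3697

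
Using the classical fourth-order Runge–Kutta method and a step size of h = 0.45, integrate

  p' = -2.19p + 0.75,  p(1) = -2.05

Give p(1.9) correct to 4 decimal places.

-0.0028

RK4: k1 = f(t_n, p_n); k2 = f(t_n + h/2, p_n + (h/2)·k1); k3 = f(t_n + h/2, p_n + (h/2)·k2); k4 = f(t_n + h, p_n + h·k3); p_{n+1} = p_n + (h/6)·(k1 + 2k2 + 2k3 + k4).
t=1.000000, p=-2.050000:
  k1 = f(1.000000, -2.050000) = 5.239500
  k2 = f(1.225000, -0.871112) = 2.657736
  k3 = f(1.225000, -1.452009) = 3.929900
  k4 = f(1.450000, -0.281545) = 1.366583
  p ← -2.050000 + (0.45/6)·(k1 + 2k2 + 2k3 + k4) = -0.566398
t=1.450000, p=-0.566398:
  k1 = f(1.450000, -0.566398) = 1.990412
  k2 = f(1.675000, -0.118556) = 1.009637
  k3 = f(1.675000, -0.339230) = 1.492914
  k4 = f(1.900000, 0.105413) = 0.519146
  p ← -0.566398 + (0.45/6)·(k1 + 2k2 + 2k3 + k4) = -0.002799
p(1.9) ≈ -0.0028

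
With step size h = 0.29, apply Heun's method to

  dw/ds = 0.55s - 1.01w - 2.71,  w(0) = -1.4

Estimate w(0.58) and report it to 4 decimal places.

-1.8814

Heun: k1 = f(s_n, w_n); k2 = f(s_n + h, w_n + h·k1); w_{n+1} = w_n + (h/2)·(k1 + k2).
s=0.000000, w=-1.400000:
  k1 = f(0.000000, -1.400000) = -1.296000
  k2 = f(0.290000, -1.775840) = -0.756902
  w ← -1.400000 + (0.29/2)·(-1.296000 + (-0.756902)) = -1.697671
s=0.290000, w=-1.697671:
  k1 = f(0.290000, -1.697671) = -0.835853
  k2 = f(0.580000, -1.940068) = -0.431531
  w ← -1.697671 + (0.29/2)·(-0.835853 + (-0.431531)) = -1.881441
w(0.58) ≈ -1.8814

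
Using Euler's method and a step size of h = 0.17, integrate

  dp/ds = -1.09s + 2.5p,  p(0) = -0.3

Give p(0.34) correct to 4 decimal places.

-0.6407

Euler: p_{n+1} = p_n + h·f(s_n, p_n).
s=0.000000, p=-0.300000: f=-0.750000 → p ← -0.300000 + 0.17·(-0.750000) = -0.427500
s=0.170000, p=-0.427500: f=-1.254050 → p ← -0.427500 + 0.17·(-1.254050) = -0.640688
p(0.34) ≈ -0.6407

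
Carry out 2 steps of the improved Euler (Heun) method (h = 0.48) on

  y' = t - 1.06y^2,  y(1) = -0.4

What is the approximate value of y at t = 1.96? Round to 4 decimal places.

Heun: k1 = f(t_n, y_n); k2 = f(t_n + h, y_n + h·k1); y_{n+1} = y_n + (h/2)·(k1 + k2).
t=1.000000, y=-0.400000:
  k1 = f(1.000000, -0.400000) = 0.830400
  k2 = f(1.480000, -0.001408) = 1.479998
  y ← -0.400000 + (0.48/2)·(0.830400 + 1.479998) = 0.154495
t=1.480000, y=0.154495:
  k1 = f(1.480000, 0.154495) = 1.454699
  k2 = f(1.960000, 0.852751) = 1.189185
  y ← 0.154495 + (0.48/2)·(1.454699 + 1.189185) = 0.789028
y(1.96) ≈ 0.7890

0.7890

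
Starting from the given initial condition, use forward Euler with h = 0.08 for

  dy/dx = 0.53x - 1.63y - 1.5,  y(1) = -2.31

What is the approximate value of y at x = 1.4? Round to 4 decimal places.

-1.4181

Euler: y_{n+1} = y_n + h·f(x_n, y_n).
x=1.000000, y=-2.310000: f=2.795300 → y ← -2.310000 + 0.08·2.795300 = -2.086376
x=1.080000, y=-2.086376: f=2.473193 → y ← -2.086376 + 0.08·2.473193 = -1.888521
x=1.160000, y=-1.888521: f=2.193089 → y ← -1.888521 + 0.08·2.193089 = -1.713073
x=1.240000, y=-1.713073: f=1.949510 → y ← -1.713073 + 0.08·1.949510 = -1.557113
x=1.320000, y=-1.557113: f=1.737694 → y ← -1.557113 + 0.08·1.737694 = -1.418097
y(1.4) ≈ -1.4181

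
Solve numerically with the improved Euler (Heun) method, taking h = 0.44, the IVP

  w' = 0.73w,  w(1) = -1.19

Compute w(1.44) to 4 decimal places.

-1.6336

Heun: k1 = f(t_n, w_n); k2 = f(t_n + h, w_n + h·k1); w_{n+1} = w_n + (h/2)·(k1 + k2).
t=1.000000, w=-1.190000:
  k1 = f(1.000000, -1.190000) = -0.868700
  k2 = f(1.440000, -1.572228) = -1.147726
  w ← -1.190000 + (0.44/2)·(-0.868700 + (-1.147726)) = -1.633614
w(1.44) ≈ -1.6336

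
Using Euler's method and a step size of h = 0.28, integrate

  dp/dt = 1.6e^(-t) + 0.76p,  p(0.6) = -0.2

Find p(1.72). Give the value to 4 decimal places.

0.5557

Euler: p_{n+1} = p_n + h·f(t_n, p_n).
t=0.600000, p=-0.200000: f=0.726099 → p ← -0.200000 + 0.28·0.726099 = 0.003308
t=0.880000, p=0.003308: f=0.666166 → p ← 0.003308 + 0.28·0.666166 = 0.189834
t=1.160000, p=0.189834: f=0.645852 → p ← 0.189834 + 0.28·0.645852 = 0.370673
t=1.440000, p=0.370673: f=0.660796 → p ← 0.370673 + 0.28·0.660796 = 0.555696
p(1.72) ≈ 0.5557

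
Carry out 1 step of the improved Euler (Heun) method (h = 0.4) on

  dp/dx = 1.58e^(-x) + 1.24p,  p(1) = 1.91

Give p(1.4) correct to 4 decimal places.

Heun: k1 = f(x_n, p_n); k2 = f(x_n + h, p_n + h·k1); p_{n+1} = p_n + (h/2)·(k1 + k2).
x=1.000000, p=1.910000:
  k1 = f(1.000000, 1.910000) = 2.949650
  k2 = f(1.400000, 3.089860) = 4.221049
  p ← 1.910000 + (0.4/2)·(2.949650 + 4.221049) = 3.344140
p(1.4) ≈ 3.3441

3.3441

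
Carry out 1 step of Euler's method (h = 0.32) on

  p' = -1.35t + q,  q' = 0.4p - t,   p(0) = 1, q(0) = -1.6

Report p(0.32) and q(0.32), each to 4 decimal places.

0.4880, -1.4720

Euler on (p,q): p_{n+1} = p_n + h·p', q_{n+1} = q_n + h·q'.
0.000000: (1.000000, -1.600000); f=(-1.600000, 0.400000) → (0.488000, -1.472000)
(p(0.32), q(0.32)) ≈ (0.4880, -1.4720)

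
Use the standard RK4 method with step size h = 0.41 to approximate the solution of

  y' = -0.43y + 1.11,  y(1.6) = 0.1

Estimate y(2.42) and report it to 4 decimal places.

0.8373

RK4: k1 = f(t_n, y_n); k2 = f(t_n + h/2, y_n + (h/2)·k1); k3 = f(t_n + h/2, y_n + (h/2)·k2); k4 = f(t_n + h, y_n + h·k3); y_{n+1} = y_n + (h/6)·(k1 + 2k2 + 2k3 + k4).
t=1.600000, y=0.100000:
  k1 = f(1.600000, 0.100000) = 1.067000
  k2 = f(1.805000, 0.318735) = 0.972944
  k3 = f(1.805000, 0.299454) = 0.981235
  k4 = f(2.010000, 0.502306) = 0.894008
  y ← 0.100000 + (0.41/6)·(k1 + 2k2 + 2k3 + k4) = 0.501073
t=2.010000, y=0.501073:
  k1 = f(2.010000, 0.501073) = 0.894538
  k2 = f(2.215000, 0.684454) = 0.815685
  k3 = f(2.215000, 0.668289) = 0.822636
  k4 = f(2.420000, 0.838354) = 0.749508
  y ← 0.501073 + (0.41/6)·(k1 + 2k2 + 2k3 + k4) = 0.837320
y(2.42) ≈ 0.8373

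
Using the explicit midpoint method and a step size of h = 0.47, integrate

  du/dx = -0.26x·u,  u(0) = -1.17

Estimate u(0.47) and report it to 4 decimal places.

Midpoint: k1 = f(x_n, u_n); k2 = f(x_n + h/2, u_n + (h/2)·k1); u_{n+1} = u_n + h·k2.
x=0.000000, u=-1.170000:
  k1 = f(0.000000, -1.170000) = 0.000000
  k2 = f(0.235000, -1.170000) = 0.071487
  u ← -1.170000 + 0.47·0.071487 = -1.136401
u(0.47) ≈ -1.1364

-1.1364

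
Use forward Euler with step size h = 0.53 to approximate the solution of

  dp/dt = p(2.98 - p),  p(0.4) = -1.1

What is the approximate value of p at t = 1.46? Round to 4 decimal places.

Euler: p_{n+1} = p_n + h·f(t_n, p_n).
t=0.400000, p=-1.100000: f=-4.488000 → p ← -1.100000 + 0.53·(-4.488000) = -3.478640
t=0.930000, p=-3.478640: f=-22.467283 → p ← -3.478640 + 0.53·(-22.467283) = -15.386300
p(1.46) ≈ -15.3863

-15.3863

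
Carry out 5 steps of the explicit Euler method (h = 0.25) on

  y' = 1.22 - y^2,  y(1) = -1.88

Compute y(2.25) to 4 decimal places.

-95.6524

Euler: y_{n+1} = y_n + h·f(x_n, y_n).
x=1.000000, y=-1.880000: f=-2.314400 → y ← -1.880000 + 0.25·(-2.314400) = -2.458600
x=1.250000, y=-2.458600: f=-4.824714 → y ← -2.458600 + 0.25·(-4.824714) = -3.664778
x=1.500000, y=-3.664778: f=-12.210601 → y ← -3.664778 + 0.25·(-12.210601) = -6.717429
x=1.750000, y=-6.717429: f=-43.903850 → y ← -6.717429 + 0.25·(-43.903850) = -17.693391
x=2.000000, y=-17.693391: f=-311.836098 → y ← -17.693391 + 0.25·(-311.836098) = -95.652416
y(2.25) ≈ -95.6524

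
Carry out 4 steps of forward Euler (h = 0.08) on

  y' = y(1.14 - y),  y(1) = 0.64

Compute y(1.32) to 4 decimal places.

0.7400

Euler: y_{n+1} = y_n + h·f(t_n, y_n).
t=1.000000, y=0.640000: f=0.320000 → y ← 0.640000 + 0.08·0.320000 = 0.665600
t=1.080000, y=0.665600: f=0.315761 → y ← 0.665600 + 0.08·0.315761 = 0.690861
t=1.160000, y=0.690861: f=0.310293 → y ← 0.690861 + 0.08·0.310293 = 0.715684
t=1.240000, y=0.715684: f=0.303676 → y ← 0.715684 + 0.08·0.303676 = 0.739978
y(1.32) ≈ 0.7400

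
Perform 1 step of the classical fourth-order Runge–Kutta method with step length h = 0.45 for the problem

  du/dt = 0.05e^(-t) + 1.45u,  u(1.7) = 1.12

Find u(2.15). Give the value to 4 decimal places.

2.1543

RK4: k1 = f(t_n, u_n); k2 = f(t_n + h/2, u_n + (h/2)·k1); k3 = f(t_n + h/2, u_n + (h/2)·k2); k4 = f(t_n + h, u_n + h·k3); u_{n+1} = u_n + (h/6)·(k1 + 2k2 + 2k3 + k4).
t=1.700000, u=1.120000:
  k1 = f(1.700000, 1.120000) = 1.633134
  k2 = f(1.925000, 1.487455) = 2.164104
  k3 = f(1.925000, 1.606923) = 2.337333
  k4 = f(2.150000, 2.171800) = 3.154934
  u ← 1.120000 + (0.45/6)·(k1 + 2k2 + 2k3 + k4) = 2.154321
u(2.15) ≈ 2.1543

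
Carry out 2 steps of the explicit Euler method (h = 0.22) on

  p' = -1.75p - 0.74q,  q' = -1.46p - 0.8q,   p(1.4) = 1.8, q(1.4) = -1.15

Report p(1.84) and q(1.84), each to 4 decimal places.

Euler on (p,q): p_{n+1} = p_n + h·p', q_{n+1} = q_n + h·q'.
1.400000: (1.800000, -1.150000); f=(-2.299000, -1.708000) → (1.294220, -1.525760)
1.620000: (1.294220, -1.525760); f=(-1.135823, -0.668953) → (1.044339, -1.672930)
(p(1.84), q(1.84)) ≈ (1.0443, -1.6729)

1.0443, -1.6729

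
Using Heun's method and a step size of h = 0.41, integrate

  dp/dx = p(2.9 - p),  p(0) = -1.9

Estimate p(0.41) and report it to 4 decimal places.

-13.6412

Heun: k1 = f(x_n, p_n); k2 = f(x_n + h, p_n + h·k1); p_{n+1} = p_n + (h/2)·(k1 + k2).
x=0.000000, p=-1.900000:
  k1 = f(0.000000, -1.900000) = -9.120000
  k2 = f(0.410000, -5.639200) = -48.154257
  p ← -1.900000 + (0.41/2)·(-9.120000 + (-48.154257)) = -13.641223
p(0.41) ≈ -13.6412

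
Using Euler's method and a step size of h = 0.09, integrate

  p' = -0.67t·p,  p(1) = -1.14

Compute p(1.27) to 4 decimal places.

-0.9296

Euler: p_{n+1} = p_n + h·f(t_n, p_n).
t=1.000000, p=-1.140000: f=0.763800 → p ← -1.140000 + 0.09·0.763800 = -1.071258
t=1.090000, p=-1.071258: f=0.782340 → p ← -1.071258 + 0.09·0.782340 = -1.000847
t=1.180000, p=-1.000847: f=0.791270 → p ← -1.000847 + 0.09·0.791270 = -0.929633
p(1.27) ≈ -0.9296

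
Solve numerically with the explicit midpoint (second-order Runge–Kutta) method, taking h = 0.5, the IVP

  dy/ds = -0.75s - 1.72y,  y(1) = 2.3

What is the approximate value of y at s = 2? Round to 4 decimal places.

Midpoint: k1 = f(s_n, y_n); k2 = f(s_n + h/2, y_n + (h/2)·k1); y_{n+1} = y_n + h·k2.
s=1.000000, y=2.300000:
  k1 = f(1.000000, 2.300000) = -4.706000
  k2 = f(1.250000, 1.123500) = -2.869920
  y ← 2.300000 + 0.5·(-2.869920) = 0.865040
s=1.500000, y=0.865040:
  k1 = f(1.500000, 0.865040) = -2.612869
  k2 = f(1.750000, 0.211823) = -1.676835
  y ← 0.865040 + 0.5·(-1.676835) = 0.026622
y(2) ≈ 0.0266

0.0266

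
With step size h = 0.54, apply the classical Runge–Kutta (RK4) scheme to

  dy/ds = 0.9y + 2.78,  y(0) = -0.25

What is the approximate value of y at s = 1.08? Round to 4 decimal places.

RK4: k1 = f(s_n, y_n); k2 = f(s_n + h/2, y_n + (h/2)·k1); k3 = f(s_n + h/2, y_n + (h/2)·k2); k4 = f(s_n + h, y_n + h·k3); y_{n+1} = y_n + (h/6)·(k1 + 2k2 + 2k3 + k4).
s=0.000000, y=-0.250000:
  k1 = f(0.000000, -0.250000) = 2.555000
  k2 = f(0.270000, 0.439850) = 3.175865
  k3 = f(0.270000, 0.607484) = 3.326735
  k4 = f(0.540000, 1.546437) = 4.171793
  y ← -0.250000 + (0.54/6)·(k1 + 2k2 + 2k3 + k4) = 1.525879
s=0.540000, y=1.525879:
  k1 = f(0.540000, 1.525879) = 4.153291
  k2 = f(0.810000, 2.647268) = 5.162541
  k3 = f(0.810000, 2.919766) = 5.407789
  k4 = f(1.080000, 4.446086) = 6.781477
  y ← 1.525879 + (0.54/6)·(k1 + 2k2 + 2k3 + k4) = 4.412668
y(1.08) ≈ 4.4127

4.4127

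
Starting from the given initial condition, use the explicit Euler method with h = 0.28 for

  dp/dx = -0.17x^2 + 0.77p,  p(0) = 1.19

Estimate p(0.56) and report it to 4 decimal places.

Euler: p_{n+1} = p_n + h·f(x_n, p_n).
x=0.000000, p=1.190000: f=0.916300 → p ← 1.190000 + 0.28·0.916300 = 1.446564
x=0.280000, p=1.446564: f=1.100526 → p ← 1.446564 + 0.28·1.100526 = 1.754711
p(0.56) ≈ 1.7547

1.7547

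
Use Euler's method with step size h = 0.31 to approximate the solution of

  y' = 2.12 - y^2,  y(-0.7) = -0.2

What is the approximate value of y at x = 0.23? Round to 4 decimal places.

Euler: y_{n+1} = y_n + h·f(x_n, y_n).
x=-0.700000, y=-0.200000: f=2.080000 → y ← -0.200000 + 0.31·2.080000 = 0.444800
x=-0.390000, y=0.444800: f=1.922153 → y ← 0.444800 + 0.31·1.922153 = 1.040667
x=-0.080000, y=1.040667: f=1.037011 → y ← 1.040667 + 0.31·1.037011 = 1.362141
y(0.23) ≈ 1.3621

1.3621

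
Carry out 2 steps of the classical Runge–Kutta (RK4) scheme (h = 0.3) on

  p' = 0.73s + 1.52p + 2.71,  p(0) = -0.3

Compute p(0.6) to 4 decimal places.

RK4: k1 = f(s_n, p_n); k2 = f(s_n + h/2, p_n + (h/2)·k1); k3 = f(s_n + h/2, p_n + (h/2)·k2); k4 = f(s_n + h, p_n + h·k3); p_{n+1} = p_n + (h/6)·(k1 + 2k2 + 2k3 + k4).
s=0.000000, p=-0.300000:
  k1 = f(0.000000, -0.300000) = 2.254000
  k2 = f(0.150000, 0.038100) = 2.877412
  k3 = f(0.150000, 0.131612) = 3.019550
  k4 = f(0.300000, 0.605865) = 3.849915
  p ← -0.300000 + (0.3/6)·(k1 + 2k2 + 2k3 + k4) = 0.594892
s=0.300000, p=0.594892:
  k1 = f(0.300000, 0.594892) = 3.833236
  k2 = f(0.450000, 1.169877) = 4.816713
  k3 = f(0.450000, 1.317399) = 5.040946
  k4 = f(0.600000, 2.107176) = 6.350907
  p ← 0.594892 + (0.3/6)·(k1 + 2k2 + 2k3 + k4) = 2.089865
p(0.6) ≈ 2.0899

2.0899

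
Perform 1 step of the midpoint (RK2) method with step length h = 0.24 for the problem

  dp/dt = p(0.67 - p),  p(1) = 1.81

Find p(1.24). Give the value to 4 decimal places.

1.4754

Midpoint: k1 = f(t_n, p_n); k2 = f(t_n + h/2, p_n + (h/2)·k1); p_{n+1} = p_n + h·k2.
t=1.000000, p=1.810000:
  k1 = f(1.000000, 1.810000) = -2.063400
  k2 = f(1.120000, 1.562392) = -1.394266
  p ← 1.810000 + 0.24·(-1.394266) = 1.475376
p(1.24) ≈ 1.4754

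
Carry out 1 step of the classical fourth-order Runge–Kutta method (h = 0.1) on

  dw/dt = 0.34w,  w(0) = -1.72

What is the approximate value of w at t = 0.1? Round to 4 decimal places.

-1.7795

RK4: k1 = f(t_n, w_n); k2 = f(t_n + h/2, w_n + (h/2)·k1); k3 = f(t_n + h/2, w_n + (h/2)·k2); k4 = f(t_n + h, w_n + h·k3); w_{n+1} = w_n + (h/6)·(k1 + 2k2 + 2k3 + k4).
t=0.000000, w=-1.720000:
  k1 = f(0.000000, -1.720000) = -0.584800
  k2 = f(0.050000, -1.749240) = -0.594742
  k3 = f(0.050000, -1.749737) = -0.594911
  k4 = f(0.100000, -1.779491) = -0.605027
  w ← -1.720000 + (0.1/6)·(k1 + 2k2 + 2k3 + k4) = -1.779486
w(0.1) ≈ -1.7795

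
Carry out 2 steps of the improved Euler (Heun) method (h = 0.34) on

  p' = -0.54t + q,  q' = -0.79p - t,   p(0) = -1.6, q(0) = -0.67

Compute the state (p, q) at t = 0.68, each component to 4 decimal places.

-1.9086, 0.0595

Heun on (p,q): k1 = f(t_n, state_n); k2 = f(t_n + h, state_n + h·k1); state_{n+1} = state_n + (h/2)·(k1 + k2).
0.000000: (-1.600000, -0.670000)
  k1 = (-0.670000, 1.264000)
  predictor → (-1.827800, -0.240240)
  k2 = (-0.423840, 1.103962)
  → (-1.785953, -0.267446)
0.340000: (-1.785953, -0.267446)
  k1 = (-0.451046, 1.070903)
  predictor → (-1.939309, 0.096660)
  k2 = (-0.270540, 0.852054)
  → (-1.908622, 0.059456)
(p(0.68), q(0.68)) ≈ (-1.9086, 0.0595)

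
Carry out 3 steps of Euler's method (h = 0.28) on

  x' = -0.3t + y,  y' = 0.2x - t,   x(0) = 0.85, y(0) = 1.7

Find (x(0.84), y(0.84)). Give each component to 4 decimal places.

2.2329, 1.6870

Euler on (x,y): x_{n+1} = x_n + h·x', y_{n+1} = y_n + h·y'.
0.000000: (0.850000, 1.700000); f=(1.700000, 0.170000) → (1.326000, 1.747600)
0.280000: (1.326000, 1.747600); f=(1.663600, -0.014800) → (1.791808, 1.743456)
0.560000: (1.791808, 1.743456); f=(1.575456, -0.201638) → (2.232936, 1.686997)
(x(0.84), y(0.84)) ≈ (2.2329, 1.6870)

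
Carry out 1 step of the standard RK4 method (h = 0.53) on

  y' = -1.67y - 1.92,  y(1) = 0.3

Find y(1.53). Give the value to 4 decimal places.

RK4: k1 = f(x_n, y_n); k2 = f(x_n + h/2, y_n + (h/2)·k1); k3 = f(x_n + h/2, y_n + (h/2)·k2); k4 = f(x_n + h, y_n + h·k3); y_{n+1} = y_n + (h/6)·(k1 + 2k2 + 2k3 + k4).
x=1.000000, y=0.300000:
  k1 = f(1.000000, 0.300000) = -2.421000
  k2 = f(1.265000, -0.341565) = -1.349586
  k3 = f(1.265000, -0.057640) = -1.823741
  k4 = f(1.530000, -0.666582) = -0.806807
  y ← 0.300000 + (0.53/6)·(k1 + 2k2 + 2k3 + k4) = -0.545744
y(1.53) ≈ -0.5457

-0.5457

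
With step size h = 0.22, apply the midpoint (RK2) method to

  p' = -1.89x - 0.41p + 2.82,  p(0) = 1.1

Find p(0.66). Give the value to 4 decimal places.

Midpoint: k1 = f(x_n, p_n); k2 = f(x_n + h/2, p_n + (h/2)·k1); p_{n+1} = p_n + h·k2.
x=0.000000, p=1.100000:
  k1 = f(0.000000, 1.100000) = 2.369000
  k2 = f(0.110000, 1.360590) = 2.054258
  p ← 1.100000 + 0.22·2.054258 = 1.551937
x=0.220000, p=1.551937:
  k1 = f(0.220000, 1.551937) = 1.767906
  k2 = f(0.330000, 1.746406) = 1.480273
  p ← 1.551937 + 0.22·1.480273 = 1.877597
x=0.440000, p=1.877597:
  k1 = f(0.440000, 1.877597) = 1.218585
  k2 = f(0.550000, 2.011641) = 0.955727
  p ← 1.877597 + 0.22·0.955727 = 2.087857
p(0.66) ≈ 2.0879

2.0879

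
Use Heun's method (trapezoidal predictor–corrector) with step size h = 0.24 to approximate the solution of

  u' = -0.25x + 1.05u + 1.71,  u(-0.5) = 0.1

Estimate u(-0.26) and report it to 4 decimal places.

0.6171

Heun: k1 = f(x_n, u_n); k2 = f(x_n + h, u_n + h·k1); u_{n+1} = u_n + (h/2)·(k1 + k2).
x=-0.500000, u=0.100000:
  k1 = f(-0.500000, 0.100000) = 1.940000
  k2 = f(-0.260000, 0.565600) = 2.368880
  u ← 0.100000 + (0.24/2)·(1.940000 + 2.368880) = 0.617066
u(-0.26) ≈ 0.6171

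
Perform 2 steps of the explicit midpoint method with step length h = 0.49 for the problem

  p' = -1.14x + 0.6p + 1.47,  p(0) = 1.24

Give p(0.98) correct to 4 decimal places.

Midpoint: k1 = f(x_n, p_n); k2 = f(x_n + h/2, p_n + (h/2)·k1); p_{n+1} = p_n + h·k2.
x=0.000000, p=1.240000:
  k1 = f(0.000000, 1.240000) = 2.214000
  k2 = f(0.245000, 1.782430) = 2.260158
  p ← 1.240000 + 0.49·2.260158 = 2.347477
x=0.490000, p=2.347477:
  k1 = f(0.490000, 2.347477) = 2.319886
  k2 = f(0.735000, 2.915850) = 2.381610
  p ← 2.347477 + 0.49·2.381610 = 3.514466
p(0.98) ≈ 3.5145

3.5145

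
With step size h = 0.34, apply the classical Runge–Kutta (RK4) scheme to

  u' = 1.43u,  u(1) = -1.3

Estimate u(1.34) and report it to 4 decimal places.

RK4: k1 = f(t_n, u_n); k2 = f(t_n + h/2, u_n + (h/2)·k1); k3 = f(t_n + h/2, u_n + (h/2)·k2); k4 = f(t_n + h, u_n + h·k3); u_{n+1} = u_n + (h/6)·(k1 + 2k2 + 2k3 + k4).
t=1.000000, u=-1.300000:
  k1 = f(1.000000, -1.300000) = -1.859000
  k2 = f(1.170000, -1.616030) = -2.310923
  k3 = f(1.170000, -1.692857) = -2.420785
  k4 = f(1.340000, -2.123067) = -3.035986
  u ← -1.300000 + (0.34/6)·(k1 + 2k2 + 2k3 + k4) = -2.113643
u(1.34) ≈ -2.1136

-2.1136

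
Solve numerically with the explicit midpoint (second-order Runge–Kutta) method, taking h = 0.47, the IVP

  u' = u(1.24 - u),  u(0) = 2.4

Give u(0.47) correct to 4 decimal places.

1.9850

Midpoint: k1 = f(t_n, u_n); k2 = f(t_n + h/2, u_n + (h/2)·k1); u_{n+1} = u_n + h·k2.
t=0.000000, u=2.400000:
  k1 = f(0.000000, 2.400000) = -2.784000
  k2 = f(0.235000, 1.745760) = -0.882936
  u ← 2.400000 + 0.47·(-0.882936) = 1.985020
u(0.47) ≈ 1.9850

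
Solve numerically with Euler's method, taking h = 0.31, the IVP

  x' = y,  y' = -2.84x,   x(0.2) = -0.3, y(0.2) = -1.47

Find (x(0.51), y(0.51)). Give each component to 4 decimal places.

Euler on (x,y): x_{n+1} = x_n + h·x', y_{n+1} = y_n + h·y'.
0.200000: (-0.300000, -1.470000); f=(-1.470000, 0.852000) → (-0.755700, -1.205880)
(x(0.51), y(0.51)) ≈ (-0.7557, -1.2059)

-0.7557, -1.2059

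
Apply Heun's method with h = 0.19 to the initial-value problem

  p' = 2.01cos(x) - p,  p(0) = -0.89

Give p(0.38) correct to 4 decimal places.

0.0023

Heun: k1 = f(x_n, p_n); k2 = f(x_n + h, p_n + h·k1); p_{n+1} = p_n + (h/2)·(k1 + k2).
x=0.000000, p=-0.890000:
  k1 = f(0.000000, -0.890000) = 2.900000
  k2 = f(0.190000, -0.339000) = 2.312829
  p ← -0.890000 + (0.19/2)·(2.900000 + 2.312829) = -0.394781
x=0.190000, p=-0.394781:
  k1 = f(0.190000, -0.394781) = 2.368610
  k2 = f(0.380000, 0.055255) = 1.811361
  p ← -0.394781 + (0.19/2)·(2.368610 + 1.811361) = 0.002316
p(0.38) ≈ 0.0023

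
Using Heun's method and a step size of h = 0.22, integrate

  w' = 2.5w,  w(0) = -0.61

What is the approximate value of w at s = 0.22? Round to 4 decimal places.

-1.0378

Heun: k1 = f(s_n, w_n); k2 = f(s_n + h, w_n + h·k1); w_{n+1} = w_n + (h/2)·(k1 + k2).
s=0.000000, w=-0.610000:
  k1 = f(0.000000, -0.610000) = -1.525000
  k2 = f(0.220000, -0.945500) = -2.363750
  w ← -0.610000 + (0.22/2)·(-1.525000 + (-2.363750)) = -1.037762
w(0.22) ≈ -1.0378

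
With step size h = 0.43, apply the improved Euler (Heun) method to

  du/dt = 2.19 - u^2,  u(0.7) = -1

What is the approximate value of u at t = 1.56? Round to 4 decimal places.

0.5242

Heun: k1 = f(t_n, u_n); k2 = f(t_n + h, u_n + h·k1); u_{n+1} = u_n + (h/2)·(k1 + k2).
t=0.700000, u=-1.000000:
  k1 = f(0.700000, -1.000000) = 1.190000
  k2 = f(1.130000, -0.488300) = 1.951563
  u ← -1.000000 + (0.43/2)·(1.190000 + 1.951563) = -0.324564
t=1.130000, u=-0.324564:
  k1 = f(1.130000, -0.324564) = 2.084658
  k2 = f(1.560000, 0.571839) = 1.863000
  u ← -0.324564 + (0.43/2)·(2.084658 + 1.863000) = 0.524183
u(1.56) ≈ 0.5242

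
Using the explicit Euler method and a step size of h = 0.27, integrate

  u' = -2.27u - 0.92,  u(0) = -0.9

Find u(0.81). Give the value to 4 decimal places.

-0.4340

Euler: u_{n+1} = u_n + h·f(t_n, u_n).
t=0.000000, u=-0.900000: f=1.123000 → u ← -0.900000 + 0.27·1.123000 = -0.596790
t=0.270000, u=-0.596790: f=0.434713 → u ← -0.596790 + 0.27·0.434713 = -0.479417
t=0.540000, u=-0.479417: f=0.168278 → u ← -0.479417 + 0.27·0.168278 = -0.433982
u(0.81) ≈ -0.4340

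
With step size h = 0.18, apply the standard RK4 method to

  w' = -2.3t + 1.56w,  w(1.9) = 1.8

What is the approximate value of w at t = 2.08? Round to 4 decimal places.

1.4344

RK4: k1 = f(t_n, w_n); k2 = f(t_n + h/2, w_n + (h/2)·k1); k3 = f(t_n + h/2, w_n + (h/2)·k2); k4 = f(t_n + h, w_n + h·k3); w_{n+1} = w_n + (h/6)·(k1 + 2k2 + 2k3 + k4).
t=1.900000, w=1.800000:
  k1 = f(1.900000, 1.800000) = -1.562000
  k2 = f(1.990000, 1.659420) = -1.988305
  k3 = f(1.990000, 1.621053) = -2.048158
  k4 = f(2.080000, 1.431332) = -2.551123
  w ← 1.800000 + (0.18/6)·(k1 + 2k2 + 2k3 + k4) = 1.434419
w(2.08) ≈ 1.4344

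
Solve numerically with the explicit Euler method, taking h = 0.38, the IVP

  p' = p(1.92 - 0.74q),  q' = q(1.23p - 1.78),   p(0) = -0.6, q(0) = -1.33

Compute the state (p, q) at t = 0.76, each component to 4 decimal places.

Euler on (p,q): p_{n+1} = p_n + h·p', q_{n+1} = q_n + h·q'.
0.000000: (-0.600000, -1.330000); f=(-1.742520, 3.348940) → (-1.262158, -0.057403)
0.380000: (-1.262158, -0.057403); f=(-2.476957, 0.191292) → (-2.203401, 0.015288)
(p(0.76), q(0.76)) ≈ (-2.2034, 0.0153)

-2.2034, 0.0153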